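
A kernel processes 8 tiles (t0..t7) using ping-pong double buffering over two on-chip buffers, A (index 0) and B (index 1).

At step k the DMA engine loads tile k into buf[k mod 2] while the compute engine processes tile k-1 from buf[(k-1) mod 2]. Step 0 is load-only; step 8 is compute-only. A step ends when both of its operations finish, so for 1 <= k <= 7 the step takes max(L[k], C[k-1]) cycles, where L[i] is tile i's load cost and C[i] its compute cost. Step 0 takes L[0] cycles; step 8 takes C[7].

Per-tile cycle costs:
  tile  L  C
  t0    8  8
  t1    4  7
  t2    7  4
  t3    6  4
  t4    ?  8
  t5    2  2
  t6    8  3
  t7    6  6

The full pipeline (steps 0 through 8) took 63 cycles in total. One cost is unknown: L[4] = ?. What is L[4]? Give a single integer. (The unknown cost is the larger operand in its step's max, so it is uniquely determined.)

step 0: dur = L[0]=8 = 8
step 1: dur = max(L[1]=4, C[0]=8) = 8
step 2: dur = max(L[2]=7, C[1]=7) = 7
step 3: dur = max(L[3]=6, C[2]=4) = 6
step 4: dur = max(L[4]=?, C[3]=4) = L[4]  (unknown; binding)
step 5: dur = max(L[5]=2, C[4]=8) = 8
step 6: dur = max(L[6]=8, C[5]=2) = 8
step 7: dur = max(L[7]=6, C[6]=3) = 6
step 8: dur = C[7]=6 = 6
sum of known step durations = 57
dur[4] = total - known = 63 - 57 = 6
L[4] is the binding max in step 4, so L[4] = dur[4] = 6

L[4] = 6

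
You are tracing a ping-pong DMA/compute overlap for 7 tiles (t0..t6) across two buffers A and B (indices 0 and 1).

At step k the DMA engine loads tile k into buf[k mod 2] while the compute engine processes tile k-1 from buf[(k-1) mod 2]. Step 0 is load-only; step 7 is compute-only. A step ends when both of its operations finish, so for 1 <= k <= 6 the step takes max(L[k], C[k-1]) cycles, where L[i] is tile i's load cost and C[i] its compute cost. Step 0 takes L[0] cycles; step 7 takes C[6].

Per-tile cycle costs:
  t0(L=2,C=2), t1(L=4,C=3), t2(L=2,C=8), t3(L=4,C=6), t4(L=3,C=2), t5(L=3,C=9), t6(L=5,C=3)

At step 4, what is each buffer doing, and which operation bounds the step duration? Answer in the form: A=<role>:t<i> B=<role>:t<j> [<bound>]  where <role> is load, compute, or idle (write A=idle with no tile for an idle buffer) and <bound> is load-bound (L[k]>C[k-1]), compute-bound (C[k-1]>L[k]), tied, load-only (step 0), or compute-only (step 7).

  0. 2=2c; end=2; A:t0 B:-
  1. max(4,2)=4c; end=6; A:t0 B:t1
  2. max(2,3)=3c; end=9; A:t2 B:t1
  3. max(4,8)=8c; end=17; A:t2 B:t3
  4. max(3,6)=6c; end=23; A:t4 B:t3
  5. max(3,2)=3c; end=26; A:t4 B:t5
  6. max(5,9)=9c; end=35; A:t6 B:t5
  7. 3=3c; end=38; A:t6 B:t5

step 4: A=load:t4 B=compute:t3 [compute-bound]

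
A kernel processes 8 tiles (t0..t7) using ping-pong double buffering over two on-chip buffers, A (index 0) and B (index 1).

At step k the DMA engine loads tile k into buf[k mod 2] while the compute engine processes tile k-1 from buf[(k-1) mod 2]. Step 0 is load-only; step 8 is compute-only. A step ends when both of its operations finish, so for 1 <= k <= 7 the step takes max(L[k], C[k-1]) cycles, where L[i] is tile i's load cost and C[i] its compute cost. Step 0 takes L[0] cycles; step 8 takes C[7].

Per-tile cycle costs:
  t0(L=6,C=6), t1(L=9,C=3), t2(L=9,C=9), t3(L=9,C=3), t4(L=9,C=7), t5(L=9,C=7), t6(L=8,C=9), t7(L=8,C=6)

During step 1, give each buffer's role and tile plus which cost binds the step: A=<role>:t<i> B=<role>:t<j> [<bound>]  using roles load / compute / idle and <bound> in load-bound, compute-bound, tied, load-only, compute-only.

[0] DMA t0→A (6c) ∥ CU idle ⇒ 6c, clock 6
[1] DMA t1→B (9c) ∥ CU A:t0 (6c) ⇒ 9c, clock 15
[2] DMA t2→A (9c) ∥ CU B:t1 (3c) ⇒ 9c, clock 24
[3] DMA t3→B (9c) ∥ CU A:t2 (9c) ⇒ 9c, clock 33
[4] DMA t4→A (9c) ∥ CU B:t3 (3c) ⇒ 9c, clock 42
[5] DMA t5→B (9c) ∥ CU A:t4 (7c) ⇒ 9c, clock 51
[6] DMA t6→A (8c) ∥ CU B:t5 (7c) ⇒ 8c, clock 59
[7] DMA t7→B (8c) ∥ CU A:t6 (9c) ⇒ 9c, clock 68
[8] DMA idle ∥ CU B:t7 (6c) ⇒ 6c, clock 74

step 1: A=compute:t0 B=load:t1 [load-bound]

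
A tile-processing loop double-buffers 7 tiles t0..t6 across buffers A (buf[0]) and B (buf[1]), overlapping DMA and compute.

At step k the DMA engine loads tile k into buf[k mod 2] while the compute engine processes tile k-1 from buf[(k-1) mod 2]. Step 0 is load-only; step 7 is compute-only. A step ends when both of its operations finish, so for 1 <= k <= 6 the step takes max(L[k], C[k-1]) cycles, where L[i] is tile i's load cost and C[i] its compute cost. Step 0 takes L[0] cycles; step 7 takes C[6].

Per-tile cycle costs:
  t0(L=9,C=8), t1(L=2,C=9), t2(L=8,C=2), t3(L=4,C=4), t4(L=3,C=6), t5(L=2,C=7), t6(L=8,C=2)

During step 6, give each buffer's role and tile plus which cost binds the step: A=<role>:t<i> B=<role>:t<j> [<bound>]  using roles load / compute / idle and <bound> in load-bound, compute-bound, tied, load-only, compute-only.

step 0: L[0]=9 → dur=9, Σ=9 | A=load:t0 B=idle [load-only]
step 1: L[1]=2 C[0]=8 → dur=8, Σ=17 | A=compute:t0 B=load:t1 [compute-bound]
step 2: L[2]=8 C[1]=9 → dur=9, Σ=26 | A=load:t2 B=compute:t1 [compute-bound]
step 3: L[3]=4 C[2]=2 → dur=4, Σ=30 | A=compute:t2 B=load:t3 [load-bound]
step 4: L[4]=3 C[3]=4 → dur=4, Σ=34 | A=load:t4 B=compute:t3 [compute-bound]
step 5: L[5]=2 C[4]=6 → dur=6, Σ=40 | A=compute:t4 B=load:t5 [compute-bound]
step 6: L[6]=8 C[5]=7 → dur=8, Σ=48 | A=load:t6 B=compute:t5 [load-bound]
step 7: C[6]=2 → dur=2, Σ=50 | A=compute:t6 B=idle [compute-only]

step 6: A=load:t6 B=compute:t5 [load-bound]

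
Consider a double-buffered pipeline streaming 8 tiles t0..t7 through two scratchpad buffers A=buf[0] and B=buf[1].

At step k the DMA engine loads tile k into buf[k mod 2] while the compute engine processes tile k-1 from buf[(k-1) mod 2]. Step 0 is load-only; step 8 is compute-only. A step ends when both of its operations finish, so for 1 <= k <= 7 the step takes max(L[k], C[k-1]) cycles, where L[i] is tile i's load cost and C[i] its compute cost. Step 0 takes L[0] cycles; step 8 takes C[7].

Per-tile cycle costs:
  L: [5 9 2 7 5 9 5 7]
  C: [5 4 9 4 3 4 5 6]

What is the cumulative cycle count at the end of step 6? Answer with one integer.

end_cycle[6] = 46

[0] DMA t0→A (5c) ∥ CU idle ⇒ 5c, clock 5
[1] DMA t1→B (9c) ∥ CU A:t0 (5c) ⇒ 9c, clock 14
[2] DMA t2→A (2c) ∥ CU B:t1 (4c) ⇒ 4c, clock 18
[3] DMA t3→B (7c) ∥ CU A:t2 (9c) ⇒ 9c, clock 27
[4] DMA t4→A (5c) ∥ CU B:t3 (4c) ⇒ 5c, clock 32
[5] DMA t5→B (9c) ∥ CU A:t4 (3c) ⇒ 9c, clock 41
[6] DMA t6→A (5c) ∥ CU B:t5 (4c) ⇒ 5c, clock 46
[7] DMA t7→B (7c) ∥ CU A:t6 (5c) ⇒ 7c, clock 53
[8] DMA idle ∥ CU B:t7 (6c) ⇒ 6c, clock 59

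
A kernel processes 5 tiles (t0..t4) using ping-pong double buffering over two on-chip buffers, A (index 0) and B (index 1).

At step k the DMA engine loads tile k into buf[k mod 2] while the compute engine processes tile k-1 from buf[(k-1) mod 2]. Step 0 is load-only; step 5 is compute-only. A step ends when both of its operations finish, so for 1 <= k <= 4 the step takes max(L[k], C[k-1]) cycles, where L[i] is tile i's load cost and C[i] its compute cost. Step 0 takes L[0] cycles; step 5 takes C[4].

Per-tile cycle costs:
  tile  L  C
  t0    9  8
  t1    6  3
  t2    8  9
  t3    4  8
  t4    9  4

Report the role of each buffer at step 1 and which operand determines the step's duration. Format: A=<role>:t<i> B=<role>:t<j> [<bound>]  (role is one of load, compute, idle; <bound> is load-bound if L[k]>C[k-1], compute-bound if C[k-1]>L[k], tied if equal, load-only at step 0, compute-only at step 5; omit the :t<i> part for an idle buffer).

step 1: A=compute:t0 B=load:t1 [compute-bound]

  0. 9=9c; end=9; A:t0 B:-
  1. max(6,8)=8c; end=17; A:t0 B:t1
  2. max(8,3)=8c; end=25; A:t2 B:t1
  3. max(4,9)=9c; end=34; A:t2 B:t3
  4. max(9,8)=9c; end=43; A:t4 B:t3
  5. 4=4c; end=47; A:t4 B:t3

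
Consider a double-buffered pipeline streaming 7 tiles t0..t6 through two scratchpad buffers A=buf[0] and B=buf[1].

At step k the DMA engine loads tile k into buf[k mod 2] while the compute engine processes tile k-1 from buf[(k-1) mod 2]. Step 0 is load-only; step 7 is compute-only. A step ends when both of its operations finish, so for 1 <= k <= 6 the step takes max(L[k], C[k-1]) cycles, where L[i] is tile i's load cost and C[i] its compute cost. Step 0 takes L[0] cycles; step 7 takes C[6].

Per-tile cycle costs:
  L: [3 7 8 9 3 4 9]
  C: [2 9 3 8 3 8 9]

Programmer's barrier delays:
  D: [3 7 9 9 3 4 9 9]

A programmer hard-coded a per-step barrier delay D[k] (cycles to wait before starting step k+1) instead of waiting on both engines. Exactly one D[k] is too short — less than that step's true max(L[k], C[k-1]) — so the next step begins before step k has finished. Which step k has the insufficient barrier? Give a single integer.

[0] required=L[0]=3=3 vs D=3 ok
[1] required=max(L[1]=7,C[0]=2)=7 vs D=7 ok
[2] required=max(L[2]=8,C[1]=9)=9 vs D=9 ok
[3] required=max(L[3]=9,C[2]=3)=9 vs D=9 ok
[4] required=max(L[4]=3,C[3]=8)=8 vs D=3 SHORT
[5] required=max(L[5]=4,C[4]=3)=4 vs D=4 ok
[6] required=max(L[6]=9,C[5]=8)=9 vs D=9 ok
[7] required=C[6]=9=9 vs D=9 ok

hazard at step 4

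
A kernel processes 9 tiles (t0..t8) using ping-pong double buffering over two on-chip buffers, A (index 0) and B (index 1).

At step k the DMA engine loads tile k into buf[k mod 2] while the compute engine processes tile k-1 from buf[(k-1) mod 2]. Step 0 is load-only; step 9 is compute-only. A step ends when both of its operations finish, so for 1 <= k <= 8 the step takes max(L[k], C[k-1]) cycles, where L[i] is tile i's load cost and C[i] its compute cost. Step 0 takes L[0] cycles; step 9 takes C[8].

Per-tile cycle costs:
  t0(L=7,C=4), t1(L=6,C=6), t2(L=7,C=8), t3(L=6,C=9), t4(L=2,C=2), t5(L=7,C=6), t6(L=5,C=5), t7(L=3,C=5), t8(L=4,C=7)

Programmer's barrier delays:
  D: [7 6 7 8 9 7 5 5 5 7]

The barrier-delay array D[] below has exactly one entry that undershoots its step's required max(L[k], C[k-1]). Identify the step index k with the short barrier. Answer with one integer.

k=0 barrier L[0]=7→7c, D[0]=7 ok
k=1 barrier max(L[1]=6,C[0]=4)→6c, D[1]=6 ok
k=2 barrier max(L[2]=7,C[1]=6)→7c, D[2]=7 ok
k=3 barrier max(L[3]=6,C[2]=8)→8c, D[3]=8 ok
k=4 barrier max(L[4]=2,C[3]=9)→9c, D[4]=9 ok
k=5 barrier max(L[5]=7,C[4]=2)→7c, D[5]=7 ok
k=6 barrier max(L[6]=5,C[5]=6)→6c, D[6]=5 SHORT
k=7 barrier max(L[7]=3,C[6]=5)→5c, D[7]=5 ok
k=8 barrier max(L[8]=4,C[7]=5)→5c, D[8]=5 ok
k=9 barrier C[8]=7→7c, D[9]=7 ok

hazard at step 6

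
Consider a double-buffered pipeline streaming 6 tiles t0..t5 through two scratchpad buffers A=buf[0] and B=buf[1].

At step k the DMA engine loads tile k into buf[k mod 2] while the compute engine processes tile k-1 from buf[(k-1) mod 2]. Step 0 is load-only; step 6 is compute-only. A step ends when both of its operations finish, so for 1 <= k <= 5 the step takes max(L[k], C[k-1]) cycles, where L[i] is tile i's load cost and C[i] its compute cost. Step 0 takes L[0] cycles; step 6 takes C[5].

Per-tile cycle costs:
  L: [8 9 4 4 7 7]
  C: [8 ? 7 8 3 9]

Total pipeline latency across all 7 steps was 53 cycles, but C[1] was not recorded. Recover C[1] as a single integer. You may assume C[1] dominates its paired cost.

C[1] = 5

step 0 | dur = L[0]=8 = 8
step 1 | dur = max(L[1]=9, C[0]=8) = 9
step 2 | dur = max(L[2]=4, C[1]=?) = C[1]  (unknown; binding)
step 3 | dur = max(L[3]=4, C[2]=7) = 7
step 4 | dur = max(L[4]=7, C[3]=8) = 8
step 5 | dur = max(L[5]=7, C[4]=3) = 7
step 6 | dur = C[5]=9 = 9
sum of known step durations = 48
dur[2] = total - known = 53 - 48 = 5
C[1] is the binding max in step 2, so C[1] = dur[2] = 5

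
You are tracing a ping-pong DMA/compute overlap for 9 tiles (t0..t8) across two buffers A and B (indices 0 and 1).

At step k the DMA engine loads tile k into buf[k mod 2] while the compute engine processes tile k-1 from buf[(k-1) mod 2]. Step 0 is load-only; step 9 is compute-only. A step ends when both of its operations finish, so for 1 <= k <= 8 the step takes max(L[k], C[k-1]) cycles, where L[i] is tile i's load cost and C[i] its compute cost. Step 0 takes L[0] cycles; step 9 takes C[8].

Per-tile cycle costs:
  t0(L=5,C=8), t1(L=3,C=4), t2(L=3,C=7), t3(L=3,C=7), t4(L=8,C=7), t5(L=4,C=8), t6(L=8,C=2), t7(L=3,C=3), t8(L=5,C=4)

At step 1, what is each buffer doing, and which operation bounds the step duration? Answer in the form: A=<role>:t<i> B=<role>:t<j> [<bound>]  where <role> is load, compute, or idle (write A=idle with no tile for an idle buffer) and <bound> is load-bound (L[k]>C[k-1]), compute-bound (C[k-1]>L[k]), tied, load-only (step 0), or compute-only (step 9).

step 1: A=compute:t0 B=load:t1 [compute-bound]

  0. 5=5c; end=5; A:t0 B:-
  1. max(3,8)=8c; end=13; A:t0 B:t1
  2. max(3,4)=4c; end=17; A:t2 B:t1
  3. max(3,7)=7c; end=24; A:t2 B:t3
  4. max(8,7)=8c; end=32; A:t4 B:t3
  5. max(4,7)=7c; end=39; A:t4 B:t5
  6. max(8,8)=8c; end=47; A:t6 B:t5
  7. max(3,2)=3c; end=50; A:t6 B:t7
  8. max(5,3)=5c; end=55; A:t8 B:t7
  9. 4=4c; end=59; A:t8 B:t7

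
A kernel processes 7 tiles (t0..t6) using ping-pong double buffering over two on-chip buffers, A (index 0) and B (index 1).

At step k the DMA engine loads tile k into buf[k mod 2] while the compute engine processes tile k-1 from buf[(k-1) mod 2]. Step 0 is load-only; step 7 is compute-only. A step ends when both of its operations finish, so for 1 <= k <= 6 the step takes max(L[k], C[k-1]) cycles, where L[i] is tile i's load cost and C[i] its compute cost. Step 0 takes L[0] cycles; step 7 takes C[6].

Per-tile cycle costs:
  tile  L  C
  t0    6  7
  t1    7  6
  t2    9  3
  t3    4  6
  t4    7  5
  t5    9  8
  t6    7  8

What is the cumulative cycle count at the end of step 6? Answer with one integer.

end_cycle[6] = 50

[0] DMA t0→A (6c) ∥ CU idle ⇒ 6c, clock 6
[1] DMA t1→B (7c) ∥ CU A:t0 (7c) ⇒ 7c, clock 13
[2] DMA t2→A (9c) ∥ CU B:t1 (6c) ⇒ 9c, clock 22
[3] DMA t3→B (4c) ∥ CU A:t2 (3c) ⇒ 4c, clock 26
[4] DMA t4→A (7c) ∥ CU B:t3 (6c) ⇒ 7c, clock 33
[5] DMA t5→B (9c) ∥ CU A:t4 (5c) ⇒ 9c, clock 42
[6] DMA t6→A (7c) ∥ CU B:t5 (8c) ⇒ 8c, clock 50
[7] DMA idle ∥ CU A:t6 (8c) ⇒ 8c, clock 58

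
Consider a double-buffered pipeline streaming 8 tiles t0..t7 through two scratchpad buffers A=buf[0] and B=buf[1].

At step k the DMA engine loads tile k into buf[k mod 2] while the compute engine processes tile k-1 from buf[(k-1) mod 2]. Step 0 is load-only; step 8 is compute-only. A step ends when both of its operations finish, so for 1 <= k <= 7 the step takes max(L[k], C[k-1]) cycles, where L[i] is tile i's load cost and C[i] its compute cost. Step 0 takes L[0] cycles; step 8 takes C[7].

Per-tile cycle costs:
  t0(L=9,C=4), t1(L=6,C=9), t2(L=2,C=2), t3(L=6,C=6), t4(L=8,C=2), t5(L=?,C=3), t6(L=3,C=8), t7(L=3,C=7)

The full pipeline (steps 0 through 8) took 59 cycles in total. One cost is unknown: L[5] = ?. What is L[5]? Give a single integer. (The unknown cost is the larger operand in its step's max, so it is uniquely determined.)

L[5] = 3

step 0: dur = L[0]=9 = 9
step 1: dur = max(L[1]=6, C[0]=4) = 6
step 2: dur = max(L[2]=2, C[1]=9) = 9
step 3: dur = max(L[3]=6, C[2]=2) = 6
step 4: dur = max(L[4]=8, C[3]=6) = 8
step 5: dur = max(L[5]=?, C[4]=2) = L[5]  (unknown; binding)
step 6: dur = max(L[6]=3, C[5]=3) = 3
step 7: dur = max(L[7]=3, C[6]=8) = 8
step 8: dur = C[7]=7 = 7
sum of known step durations = 56
dur[5] = total - known = 59 - 56 = 3
L[5] is the binding max in step 5, so L[5] = dur[5] = 3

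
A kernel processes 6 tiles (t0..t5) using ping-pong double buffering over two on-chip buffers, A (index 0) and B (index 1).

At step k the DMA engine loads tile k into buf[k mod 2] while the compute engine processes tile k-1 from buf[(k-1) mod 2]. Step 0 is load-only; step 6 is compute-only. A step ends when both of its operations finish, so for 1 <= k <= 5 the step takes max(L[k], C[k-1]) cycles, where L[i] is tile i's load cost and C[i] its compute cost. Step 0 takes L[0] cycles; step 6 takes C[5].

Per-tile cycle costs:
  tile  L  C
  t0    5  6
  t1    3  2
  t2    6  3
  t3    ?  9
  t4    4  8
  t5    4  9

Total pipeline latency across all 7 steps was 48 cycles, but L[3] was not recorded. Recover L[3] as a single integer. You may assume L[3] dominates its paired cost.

step 0 = dur = L[0]=5 = 5
step 1 = dur = max(L[1]=3, C[0]=6) = 6
step 2 = dur = max(L[2]=6, C[1]=2) = 6
step 3 = dur = max(L[3]=?, C[2]=3) = L[3]  (unknown; binding)
step 4 = dur = max(L[4]=4, C[3]=9) = 9
step 5 = dur = max(L[5]=4, C[4]=8) = 8
step 6 = dur = C[5]=9 = 9
sum of known step durations = 43
dur[3] = total - known = 48 - 43 = 5
L[3] is the binding max in step 3, so L[3] = dur[3] = 5

L[3] = 5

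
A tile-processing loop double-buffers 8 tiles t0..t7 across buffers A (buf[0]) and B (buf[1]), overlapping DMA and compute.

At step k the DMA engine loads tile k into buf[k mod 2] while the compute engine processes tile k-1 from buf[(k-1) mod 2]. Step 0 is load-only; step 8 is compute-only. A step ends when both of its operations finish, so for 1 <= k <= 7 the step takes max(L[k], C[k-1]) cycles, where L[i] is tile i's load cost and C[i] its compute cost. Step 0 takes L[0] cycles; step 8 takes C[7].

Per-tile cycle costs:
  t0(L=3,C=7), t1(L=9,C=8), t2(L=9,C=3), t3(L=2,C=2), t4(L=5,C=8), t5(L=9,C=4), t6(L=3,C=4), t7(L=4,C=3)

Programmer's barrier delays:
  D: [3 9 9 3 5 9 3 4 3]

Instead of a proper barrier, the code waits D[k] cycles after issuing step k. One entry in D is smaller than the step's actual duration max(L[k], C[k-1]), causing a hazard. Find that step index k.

hazard at step 6

k=0 barrier L[0]=3→3c, D[0]=3 ok
k=1 barrier max(L[1]=9,C[0]=7)→9c, D[1]=9 ok
k=2 barrier max(L[2]=9,C[1]=8)→9c, D[2]=9 ok
k=3 barrier max(L[3]=2,C[2]=3)→3c, D[3]=3 ok
k=4 barrier max(L[4]=5,C[3]=2)→5c, D[4]=5 ok
k=5 barrier max(L[5]=9,C[4]=8)→9c, D[5]=9 ok
k=6 barrier max(L[6]=3,C[5]=4)→4c, D[6]=3 SHORT
k=7 barrier max(L[7]=4,C[6]=4)→4c, D[7]=4 ok
k=8 barrier C[7]=3→3c, D[8]=3 ok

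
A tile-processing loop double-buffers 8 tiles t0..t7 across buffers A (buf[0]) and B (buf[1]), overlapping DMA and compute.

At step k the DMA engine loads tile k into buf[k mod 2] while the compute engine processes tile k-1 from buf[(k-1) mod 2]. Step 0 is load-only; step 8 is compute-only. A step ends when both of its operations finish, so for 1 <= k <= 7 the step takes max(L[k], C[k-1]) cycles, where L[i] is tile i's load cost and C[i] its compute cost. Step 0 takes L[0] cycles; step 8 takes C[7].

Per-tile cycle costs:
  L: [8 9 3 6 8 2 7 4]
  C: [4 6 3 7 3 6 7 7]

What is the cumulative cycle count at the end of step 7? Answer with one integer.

k=0 load=t0/8c comp=- wait=8 total=8
k=1 load=t1/9c comp=t0/4c wait=9 total=17
k=2 load=t2/3c comp=t1/6c wait=6 total=23
k=3 load=t3/6c comp=t2/3c wait=6 total=29
k=4 load=t4/8c comp=t3/7c wait=8 total=37
k=5 load=t5/2c comp=t4/3c wait=3 total=40
k=6 load=t6/7c comp=t5/6c wait=7 total=47
k=7 load=t7/4c comp=t6/7c wait=7 total=54
k=8 load=- comp=t7/7c wait=7 total=61

end_cycle[7] = 54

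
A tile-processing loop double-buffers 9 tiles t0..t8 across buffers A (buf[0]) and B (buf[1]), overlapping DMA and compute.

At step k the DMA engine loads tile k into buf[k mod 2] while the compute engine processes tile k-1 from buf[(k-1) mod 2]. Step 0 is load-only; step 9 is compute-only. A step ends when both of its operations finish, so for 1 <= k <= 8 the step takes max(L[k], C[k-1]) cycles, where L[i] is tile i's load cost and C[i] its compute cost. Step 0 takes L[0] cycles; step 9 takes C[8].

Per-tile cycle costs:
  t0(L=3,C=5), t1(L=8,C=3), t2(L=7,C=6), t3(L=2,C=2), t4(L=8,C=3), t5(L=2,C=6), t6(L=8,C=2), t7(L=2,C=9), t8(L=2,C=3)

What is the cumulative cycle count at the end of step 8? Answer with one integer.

end_cycle[8] = 54

  0. 3=3c; end=3; A:t0 B:-
  1. max(8,5)=8c; end=11; A:t0 B:t1
  2. max(7,3)=7c; end=18; A:t2 B:t1
  3. max(2,6)=6c; end=24; A:t2 B:t3
  4. max(8,2)=8c; end=32; A:t4 B:t3
  5. max(2,3)=3c; end=35; A:t4 B:t5
  6. max(8,6)=8c; end=43; A:t6 B:t5
  7. max(2,2)=2c; end=45; A:t6 B:t7
  8. max(2,9)=9c; end=54; A:t8 B:t7
  9. 3=3c; end=57; A:t8 B:t7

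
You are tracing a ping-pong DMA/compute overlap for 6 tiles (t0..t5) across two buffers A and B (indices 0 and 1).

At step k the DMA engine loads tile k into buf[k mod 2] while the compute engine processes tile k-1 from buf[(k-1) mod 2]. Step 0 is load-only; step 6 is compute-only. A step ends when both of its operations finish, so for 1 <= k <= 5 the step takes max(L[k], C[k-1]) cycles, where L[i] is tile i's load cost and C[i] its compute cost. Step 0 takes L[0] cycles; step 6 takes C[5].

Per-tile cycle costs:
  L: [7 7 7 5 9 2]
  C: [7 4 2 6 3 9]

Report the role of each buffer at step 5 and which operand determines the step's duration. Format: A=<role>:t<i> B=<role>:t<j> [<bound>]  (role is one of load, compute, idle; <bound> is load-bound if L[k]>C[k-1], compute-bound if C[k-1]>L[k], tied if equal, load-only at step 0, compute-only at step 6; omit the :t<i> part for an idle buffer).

step 5: A=compute:t4 B=load:t5 [compute-bound]

step 0: L[0]=7 → dur=7, Σ=7 | A=load:t0 B=idle [load-only]
step 1: L[1]=7 C[0]=7 → dur=7, Σ=14 | A=compute:t0 B=load:t1 [tied]
step 2: L[2]=7 C[1]=4 → dur=7, Σ=21 | A=load:t2 B=compute:t1 [load-bound]
step 3: L[3]=5 C[2]=2 → dur=5, Σ=26 | A=compute:t2 B=load:t3 [load-bound]
step 4: L[4]=9 C[3]=6 → dur=9, Σ=35 | A=load:t4 B=compute:t3 [load-bound]
step 5: L[5]=2 C[4]=3 → dur=3, Σ=38 | A=compute:t4 B=load:t5 [compute-bound]
step 6: C[5]=9 → dur=9, Σ=47 | A=idle B=compute:t5 [compute-only]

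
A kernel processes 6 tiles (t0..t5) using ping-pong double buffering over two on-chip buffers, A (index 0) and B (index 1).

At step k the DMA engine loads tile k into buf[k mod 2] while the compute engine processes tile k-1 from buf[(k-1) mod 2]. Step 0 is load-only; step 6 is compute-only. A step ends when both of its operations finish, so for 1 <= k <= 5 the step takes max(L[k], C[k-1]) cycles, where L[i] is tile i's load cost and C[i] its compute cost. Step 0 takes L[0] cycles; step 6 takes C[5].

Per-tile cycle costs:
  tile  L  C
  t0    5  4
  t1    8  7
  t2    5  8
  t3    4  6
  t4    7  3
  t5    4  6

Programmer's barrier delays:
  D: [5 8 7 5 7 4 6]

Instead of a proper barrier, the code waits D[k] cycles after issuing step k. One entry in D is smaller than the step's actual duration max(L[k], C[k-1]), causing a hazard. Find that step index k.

hazard at step 3

k=0 barrier L[0]=5→5c, D[0]=5 ok
k=1 barrier max(L[1]=8,C[0]=4)→8c, D[1]=8 ok
k=2 barrier max(L[2]=5,C[1]=7)→7c, D[2]=7 ok
k=3 barrier max(L[3]=4,C[2]=8)→8c, D[3]=5 SHORT
k=4 barrier max(L[4]=7,C[3]=6)→7c, D[4]=7 ok
k=5 barrier max(L[5]=4,C[4]=3)→4c, D[5]=4 ok
k=6 barrier C[5]=6→6c, D[6]=6 ok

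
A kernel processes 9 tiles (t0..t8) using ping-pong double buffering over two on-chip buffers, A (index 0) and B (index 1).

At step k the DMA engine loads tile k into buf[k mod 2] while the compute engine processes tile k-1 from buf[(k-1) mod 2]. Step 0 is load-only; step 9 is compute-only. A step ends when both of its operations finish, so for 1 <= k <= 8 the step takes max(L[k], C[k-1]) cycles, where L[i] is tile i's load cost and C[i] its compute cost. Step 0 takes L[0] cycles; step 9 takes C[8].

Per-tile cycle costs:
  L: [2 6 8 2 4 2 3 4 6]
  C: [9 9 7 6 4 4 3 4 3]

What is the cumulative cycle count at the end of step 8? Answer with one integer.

end_cycle[8] = 51

[0] DMA t0→A (2c) ∥ CU idle ⇒ 2c, clock 2
[1] DMA t1→B (6c) ∥ CU A:t0 (9c) ⇒ 9c, clock 11
[2] DMA t2→A (8c) ∥ CU B:t1 (9c) ⇒ 9c, clock 20
[3] DMA t3→B (2c) ∥ CU A:t2 (7c) ⇒ 7c, clock 27
[4] DMA t4→A (4c) ∥ CU B:t3 (6c) ⇒ 6c, clock 33
[5] DMA t5→B (2c) ∥ CU A:t4 (4c) ⇒ 4c, clock 37
[6] DMA t6→A (3c) ∥ CU B:t5 (4c) ⇒ 4c, clock 41
[7] DMA t7→B (4c) ∥ CU A:t6 (3c) ⇒ 4c, clock 45
[8] DMA t8→A (6c) ∥ CU B:t7 (4c) ⇒ 6c, clock 51
[9] DMA idle ∥ CU A:t8 (3c) ⇒ 3c, clock 54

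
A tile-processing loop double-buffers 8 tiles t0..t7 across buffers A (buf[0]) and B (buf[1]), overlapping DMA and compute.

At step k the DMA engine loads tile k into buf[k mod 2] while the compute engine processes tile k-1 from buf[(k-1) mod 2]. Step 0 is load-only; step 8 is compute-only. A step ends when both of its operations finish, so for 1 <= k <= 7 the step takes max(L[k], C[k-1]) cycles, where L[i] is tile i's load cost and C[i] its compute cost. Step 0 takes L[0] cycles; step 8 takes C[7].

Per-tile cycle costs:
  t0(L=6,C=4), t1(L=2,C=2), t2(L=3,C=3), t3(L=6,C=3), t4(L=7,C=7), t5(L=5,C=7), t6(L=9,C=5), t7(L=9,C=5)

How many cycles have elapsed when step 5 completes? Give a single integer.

[0] DMA t0→A (6c) ∥ CU idle ⇒ 6c, clock 6
[1] DMA t1→B (2c) ∥ CU A:t0 (4c) ⇒ 4c, clock 10
[2] DMA t2→A (3c) ∥ CU B:t1 (2c) ⇒ 3c, clock 13
[3] DMA t3→B (6c) ∥ CU A:t2 (3c) ⇒ 6c, clock 19
[4] DMA t4→A (7c) ∥ CU B:t3 (3c) ⇒ 7c, clock 26
[5] DMA t5→B (5c) ∥ CU A:t4 (7c) ⇒ 7c, clock 33
[6] DMA t6→A (9c) ∥ CU B:t5 (7c) ⇒ 9c, clock 42
[7] DMA t7→B (9c) ∥ CU A:t6 (5c) ⇒ 9c, clock 51
[8] DMA idle ∥ CU B:t7 (5c) ⇒ 5c, clock 56

end_cycle[5] = 33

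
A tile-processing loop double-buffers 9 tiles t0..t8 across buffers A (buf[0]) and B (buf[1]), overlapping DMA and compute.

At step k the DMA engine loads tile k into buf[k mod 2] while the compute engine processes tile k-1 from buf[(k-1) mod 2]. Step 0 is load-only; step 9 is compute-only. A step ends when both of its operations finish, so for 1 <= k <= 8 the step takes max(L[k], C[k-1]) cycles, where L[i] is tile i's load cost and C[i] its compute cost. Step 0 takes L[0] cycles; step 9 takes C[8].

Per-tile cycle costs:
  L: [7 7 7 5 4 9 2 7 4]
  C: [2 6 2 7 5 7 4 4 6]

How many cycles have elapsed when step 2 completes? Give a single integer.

end_cycle[2] = 21

  0. 7=7c; end=7; A:t0 B:-
  1. max(7,2)=7c; end=14; A:t0 B:t1
  2. max(7,6)=7c; end=21; A:t2 B:t1
  3. max(5,2)=5c; end=26; A:t2 B:t3
  4. max(4,7)=7c; end=33; A:t4 B:t3
  5. max(9,5)=9c; end=42; A:t4 B:t5
  6. max(2,7)=7c; end=49; A:t6 B:t5
  7. max(7,4)=7c; end=56; A:t6 B:t7
  8. max(4,4)=4c; end=60; A:t8 B:t7
  9. 6=6c; end=66; A:t8 B:t7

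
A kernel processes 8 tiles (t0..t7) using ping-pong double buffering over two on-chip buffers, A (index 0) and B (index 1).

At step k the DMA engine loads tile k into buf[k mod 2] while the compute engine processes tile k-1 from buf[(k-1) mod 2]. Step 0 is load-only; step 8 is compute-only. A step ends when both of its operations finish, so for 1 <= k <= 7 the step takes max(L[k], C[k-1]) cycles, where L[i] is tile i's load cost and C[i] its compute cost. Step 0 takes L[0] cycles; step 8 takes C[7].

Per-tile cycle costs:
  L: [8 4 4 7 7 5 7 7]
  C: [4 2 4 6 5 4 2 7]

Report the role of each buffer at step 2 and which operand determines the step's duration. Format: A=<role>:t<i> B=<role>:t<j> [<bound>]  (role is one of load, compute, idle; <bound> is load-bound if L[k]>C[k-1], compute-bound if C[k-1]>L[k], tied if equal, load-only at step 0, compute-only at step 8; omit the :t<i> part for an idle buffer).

step 2: A=load:t2 B=compute:t1 [load-bound]

step 0: L[0]=8 → dur=8, Σ=8 | A=load:t0 B=idle [load-only]
step 1: L[1]=4 C[0]=4 → dur=4, Σ=12 | A=compute:t0 B=load:t1 [tied]
step 2: L[2]=4 C[1]=2 → dur=4, Σ=16 | A=load:t2 B=compute:t1 [load-bound]
step 3: L[3]=7 C[2]=4 → dur=7, Σ=23 | A=compute:t2 B=load:t3 [load-bound]
step 4: L[4]=7 C[3]=6 → dur=7, Σ=30 | A=load:t4 B=compute:t3 [load-bound]
step 5: L[5]=5 C[4]=5 → dur=5, Σ=35 | A=compute:t4 B=load:t5 [tied]
step 6: L[6]=7 C[5]=4 → dur=7, Σ=42 | A=load:t6 B=compute:t5 [load-bound]
step 7: L[7]=7 C[6]=2 → dur=7, Σ=49 | A=compute:t6 B=load:t7 [load-bound]
step 8: C[7]=7 → dur=7, Σ=56 | A=idle B=compute:t7 [compute-only]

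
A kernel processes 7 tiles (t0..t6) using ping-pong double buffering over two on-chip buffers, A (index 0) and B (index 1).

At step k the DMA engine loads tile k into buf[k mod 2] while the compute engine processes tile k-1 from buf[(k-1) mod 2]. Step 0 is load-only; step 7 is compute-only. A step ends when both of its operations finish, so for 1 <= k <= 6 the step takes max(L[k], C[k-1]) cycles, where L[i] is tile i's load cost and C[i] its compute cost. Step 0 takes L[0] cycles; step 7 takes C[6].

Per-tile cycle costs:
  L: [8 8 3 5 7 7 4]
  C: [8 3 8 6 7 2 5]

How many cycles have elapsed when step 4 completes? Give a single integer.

end_cycle[4] = 34

k=0 load=t0/8c comp=- wait=8 total=8
k=1 load=t1/8c comp=t0/8c wait=8 total=16
k=2 load=t2/3c comp=t1/3c wait=3 total=19
k=3 load=t3/5c comp=t2/8c wait=8 total=27
k=4 load=t4/7c comp=t3/6c wait=7 total=34
k=5 load=t5/7c comp=t4/7c wait=7 total=41
k=6 load=t6/4c comp=t5/2c wait=4 total=45
k=7 load=- comp=t6/5c wait=5 total=50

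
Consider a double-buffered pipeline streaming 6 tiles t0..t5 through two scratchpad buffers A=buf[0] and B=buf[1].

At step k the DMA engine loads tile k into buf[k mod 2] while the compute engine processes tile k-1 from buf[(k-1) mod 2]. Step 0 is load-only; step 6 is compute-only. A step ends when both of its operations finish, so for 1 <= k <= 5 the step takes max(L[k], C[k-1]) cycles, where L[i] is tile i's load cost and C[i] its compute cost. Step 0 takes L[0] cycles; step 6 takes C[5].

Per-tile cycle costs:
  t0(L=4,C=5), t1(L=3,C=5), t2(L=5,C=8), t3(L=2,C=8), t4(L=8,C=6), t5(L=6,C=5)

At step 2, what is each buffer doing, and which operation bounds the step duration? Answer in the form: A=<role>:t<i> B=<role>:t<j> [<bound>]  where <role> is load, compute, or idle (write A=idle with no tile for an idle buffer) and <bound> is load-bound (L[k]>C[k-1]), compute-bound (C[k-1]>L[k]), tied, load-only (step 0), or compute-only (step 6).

step 2: A=load:t2 B=compute:t1 [tied]

step 0: L[0]=4 → dur=4, Σ=4 | A=load:t0 B=idle [load-only]
step 1: L[1]=3 C[0]=5 → dur=5, Σ=9 | A=compute:t0 B=load:t1 [compute-bound]
step 2: L[2]=5 C[1]=5 → dur=5, Σ=14 | A=load:t2 B=compute:t1 [tied]
step 3: L[3]=2 C[2]=8 → dur=8, Σ=22 | A=compute:t2 B=load:t3 [compute-bound]
step 4: L[4]=8 C[3]=8 → dur=8, Σ=30 | A=load:t4 B=compute:t3 [tied]
step 5: L[5]=6 C[4]=6 → dur=6, Σ=36 | A=compute:t4 B=load:t5 [tied]
step 6: C[5]=5 → dur=5, Σ=41 | A=idle B=compute:t5 [compute-only]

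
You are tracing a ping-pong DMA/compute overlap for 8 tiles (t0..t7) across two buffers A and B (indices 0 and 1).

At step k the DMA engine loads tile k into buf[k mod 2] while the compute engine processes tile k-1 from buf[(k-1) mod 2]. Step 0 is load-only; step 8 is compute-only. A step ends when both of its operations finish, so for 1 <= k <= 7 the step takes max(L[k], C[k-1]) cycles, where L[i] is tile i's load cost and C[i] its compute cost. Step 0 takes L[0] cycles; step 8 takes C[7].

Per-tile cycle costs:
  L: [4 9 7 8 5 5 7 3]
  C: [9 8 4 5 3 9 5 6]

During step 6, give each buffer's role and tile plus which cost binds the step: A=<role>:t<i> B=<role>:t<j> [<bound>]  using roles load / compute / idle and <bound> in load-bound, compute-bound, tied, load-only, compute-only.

step 6: A=load:t6 B=compute:t5 [compute-bound]

[0] DMA t0→A (4c) ∥ CU idle ⇒ 4c, clock 4
[1] DMA t1→B (9c) ∥ CU A:t0 (9c) ⇒ 9c, clock 13
[2] DMA t2→A (7c) ∥ CU B:t1 (8c) ⇒ 8c, clock 21
[3] DMA t3→B (8c) ∥ CU A:t2 (4c) ⇒ 8c, clock 29
[4] DMA t4→A (5c) ∥ CU B:t3 (5c) ⇒ 5c, clock 34
[5] DMA t5→B (5c) ∥ CU A:t4 (3c) ⇒ 5c, clock 39
[6] DMA t6→A (7c) ∥ CU B:t5 (9c) ⇒ 9c, clock 48
[7] DMA t7→B (3c) ∥ CU A:t6 (5c) ⇒ 5c, clock 53
[8] DMA idle ∥ CU B:t7 (6c) ⇒ 6c, clock 59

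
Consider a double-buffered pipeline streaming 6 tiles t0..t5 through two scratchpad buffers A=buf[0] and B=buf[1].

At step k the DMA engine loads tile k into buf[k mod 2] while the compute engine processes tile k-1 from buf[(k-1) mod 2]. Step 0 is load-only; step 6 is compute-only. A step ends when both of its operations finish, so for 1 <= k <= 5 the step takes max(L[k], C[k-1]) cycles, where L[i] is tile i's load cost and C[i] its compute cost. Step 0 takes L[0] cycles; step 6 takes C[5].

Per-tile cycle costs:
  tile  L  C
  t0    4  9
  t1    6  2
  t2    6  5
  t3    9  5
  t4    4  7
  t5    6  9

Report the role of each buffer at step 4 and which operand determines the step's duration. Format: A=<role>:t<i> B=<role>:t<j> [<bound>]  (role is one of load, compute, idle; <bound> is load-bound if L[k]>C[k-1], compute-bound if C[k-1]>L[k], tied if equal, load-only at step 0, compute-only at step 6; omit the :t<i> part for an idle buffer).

step 4: A=load:t4 B=compute:t3 [compute-bound]

[0] DMA t0→A (4c) ∥ CU idle ⇒ 4c, clock 4
[1] DMA t1→B (6c) ∥ CU A:t0 (9c) ⇒ 9c, clock 13
[2] DMA t2→A (6c) ∥ CU B:t1 (2c) ⇒ 6c, clock 19
[3] DMA t3→B (9c) ∥ CU A:t2 (5c) ⇒ 9c, clock 28
[4] DMA t4→A (4c) ∥ CU B:t3 (5c) ⇒ 5c, clock 33
[5] DMA t5→B (6c) ∥ CU A:t4 (7c) ⇒ 7c, clock 40
[6] DMA idle ∥ CU B:t5 (9c) ⇒ 9c, clock 49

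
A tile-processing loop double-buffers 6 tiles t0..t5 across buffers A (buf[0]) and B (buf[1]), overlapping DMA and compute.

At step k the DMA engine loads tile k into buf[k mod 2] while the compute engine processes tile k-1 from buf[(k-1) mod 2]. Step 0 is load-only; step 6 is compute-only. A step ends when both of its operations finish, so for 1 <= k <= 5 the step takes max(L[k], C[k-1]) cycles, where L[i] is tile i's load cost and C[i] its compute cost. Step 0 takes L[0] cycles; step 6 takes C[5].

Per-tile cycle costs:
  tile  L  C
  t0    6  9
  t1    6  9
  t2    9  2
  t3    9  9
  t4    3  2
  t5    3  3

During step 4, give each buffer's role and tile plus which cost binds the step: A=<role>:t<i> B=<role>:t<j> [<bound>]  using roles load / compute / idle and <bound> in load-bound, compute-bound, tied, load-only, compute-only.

[0] DMA t0→A (6c) ∥ CU idle ⇒ 6c, clock 6
[1] DMA t1→B (6c) ∥ CU A:t0 (9c) ⇒ 9c, clock 15
[2] DMA t2→A (9c) ∥ CU B:t1 (9c) ⇒ 9c, clock 24
[3] DMA t3→B (9c) ∥ CU A:t2 (2c) ⇒ 9c, clock 33
[4] DMA t4→A (3c) ∥ CU B:t3 (9c) ⇒ 9c, clock 42
[5] DMA t5→B (3c) ∥ CU A:t4 (2c) ⇒ 3c, clock 45
[6] DMA idle ∥ CU B:t5 (3c) ⇒ 3c, clock 48

step 4: A=load:t4 B=compute:t3 [compute-bound]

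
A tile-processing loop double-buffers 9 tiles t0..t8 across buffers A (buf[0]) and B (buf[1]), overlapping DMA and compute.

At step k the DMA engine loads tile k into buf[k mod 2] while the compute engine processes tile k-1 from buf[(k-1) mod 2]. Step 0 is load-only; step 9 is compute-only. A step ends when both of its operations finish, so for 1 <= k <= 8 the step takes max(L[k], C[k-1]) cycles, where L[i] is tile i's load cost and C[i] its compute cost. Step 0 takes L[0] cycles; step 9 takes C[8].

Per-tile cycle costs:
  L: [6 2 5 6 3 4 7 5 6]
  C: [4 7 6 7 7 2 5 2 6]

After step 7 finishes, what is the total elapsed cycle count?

end_cycle[7] = 49

[0] DMA t0→A (6c) ∥ CU idle ⇒ 6c, clock 6
[1] DMA t1→B (2c) ∥ CU A:t0 (4c) ⇒ 4c, clock 10
[2] DMA t2→A (5c) ∥ CU B:t1 (7c) ⇒ 7c, clock 17
[3] DMA t3→B (6c) ∥ CU A:t2 (6c) ⇒ 6c, clock 23
[4] DMA t4→A (3c) ∥ CU B:t3 (7c) ⇒ 7c, clock 30
[5] DMA t5→B (4c) ∥ CU A:t4 (7c) ⇒ 7c, clock 37
[6] DMA t6→A (7c) ∥ CU B:t5 (2c) ⇒ 7c, clock 44
[7] DMA t7→B (5c) ∥ CU A:t6 (5c) ⇒ 5c, clock 49
[8] DMA t8→A (6c) ∥ CU B:t7 (2c) ⇒ 6c, clock 55
[9] DMA idle ∥ CU A:t8 (6c) ⇒ 6c, clock 61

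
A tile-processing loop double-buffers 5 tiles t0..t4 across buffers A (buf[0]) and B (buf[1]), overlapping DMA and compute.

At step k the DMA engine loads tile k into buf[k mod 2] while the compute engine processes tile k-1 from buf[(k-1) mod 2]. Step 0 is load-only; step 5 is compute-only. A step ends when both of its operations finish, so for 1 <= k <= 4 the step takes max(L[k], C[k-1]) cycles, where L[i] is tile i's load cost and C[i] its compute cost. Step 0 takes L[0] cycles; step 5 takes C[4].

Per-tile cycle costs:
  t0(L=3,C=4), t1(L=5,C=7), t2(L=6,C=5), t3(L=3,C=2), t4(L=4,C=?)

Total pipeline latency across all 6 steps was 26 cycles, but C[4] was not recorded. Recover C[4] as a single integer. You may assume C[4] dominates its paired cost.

C[4] = 2

step 0: dur = L[0]=3 = 3
step 1: dur = max(L[1]=5, C[0]=4) = 5
step 2: dur = max(L[2]=6, C[1]=7) = 7
step 3: dur = max(L[3]=3, C[2]=5) = 5
step 4: dur = max(L[4]=4, C[3]=2) = 4
step 5: dur = C[4]=? = C[4]  (unknown; binding)
sum of known step durations = 24
dur[5] = total - known = 26 - 24 = 2
C[4] is the binding max in step 5, so C[4] = dur[5] = 2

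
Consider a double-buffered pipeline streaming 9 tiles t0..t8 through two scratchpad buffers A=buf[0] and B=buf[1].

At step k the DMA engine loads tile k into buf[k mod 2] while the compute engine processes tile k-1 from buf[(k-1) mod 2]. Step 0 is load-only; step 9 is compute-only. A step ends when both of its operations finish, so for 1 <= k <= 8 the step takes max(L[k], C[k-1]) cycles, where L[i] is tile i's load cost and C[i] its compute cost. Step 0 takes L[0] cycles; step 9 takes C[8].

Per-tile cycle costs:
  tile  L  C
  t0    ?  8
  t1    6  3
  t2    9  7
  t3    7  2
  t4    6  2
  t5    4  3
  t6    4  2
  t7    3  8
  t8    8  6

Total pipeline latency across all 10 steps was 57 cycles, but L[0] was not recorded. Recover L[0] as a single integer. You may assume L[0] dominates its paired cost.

L[0] = 2

step 0: dur = L[0]=? = L[0]  (unknown; binding)
step 1: dur = max(L[1]=6, C[0]=8) = 8
step 2: dur = max(L[2]=9, C[1]=3) = 9
step 3: dur = max(L[3]=7, C[2]=7) = 7
step 4: dur = max(L[4]=6, C[3]=2) = 6
step 5: dur = max(L[5]=4, C[4]=2) = 4
step 6: dur = max(L[6]=4, C[5]=3) = 4
step 7: dur = max(L[7]=3, C[6]=2) = 3
step 8: dur = max(L[8]=8, C[7]=8) = 8
step 9: dur = C[8]=6 = 6
sum of known step durations = 55
dur[0] = total - known = 57 - 55 = 2
L[0] is the binding max in step 0, so L[0] = dur[0] = 2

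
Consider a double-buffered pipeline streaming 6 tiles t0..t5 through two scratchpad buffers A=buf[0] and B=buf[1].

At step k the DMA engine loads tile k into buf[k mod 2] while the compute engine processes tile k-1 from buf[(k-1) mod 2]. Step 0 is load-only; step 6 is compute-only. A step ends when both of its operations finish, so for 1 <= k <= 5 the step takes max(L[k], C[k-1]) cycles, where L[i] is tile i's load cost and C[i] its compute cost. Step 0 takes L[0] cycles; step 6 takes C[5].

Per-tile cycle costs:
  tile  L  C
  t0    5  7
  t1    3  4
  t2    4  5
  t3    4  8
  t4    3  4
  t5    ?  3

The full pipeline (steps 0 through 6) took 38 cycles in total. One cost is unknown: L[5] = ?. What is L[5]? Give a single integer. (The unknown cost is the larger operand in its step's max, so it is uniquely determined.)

step 0 → dur = L[0]=5 = 5
step 1 → dur = max(L[1]=3, C[0]=7) = 7
step 2 → dur = max(L[2]=4, C[1]=4) = 4
step 3 → dur = max(L[3]=4, C[2]=5) = 5
step 4 → dur = max(L[4]=3, C[3]=8) = 8
step 5 → dur = max(L[5]=?, C[4]=4) = L[5]  (unknown; binding)
step 6 → dur = C[5]=3 = 3
sum of known step durations = 32
dur[5] = total - known = 38 - 32 = 6
L[5] is the binding max in step 5, so L[5] = dur[5] = 6

L[5] = 6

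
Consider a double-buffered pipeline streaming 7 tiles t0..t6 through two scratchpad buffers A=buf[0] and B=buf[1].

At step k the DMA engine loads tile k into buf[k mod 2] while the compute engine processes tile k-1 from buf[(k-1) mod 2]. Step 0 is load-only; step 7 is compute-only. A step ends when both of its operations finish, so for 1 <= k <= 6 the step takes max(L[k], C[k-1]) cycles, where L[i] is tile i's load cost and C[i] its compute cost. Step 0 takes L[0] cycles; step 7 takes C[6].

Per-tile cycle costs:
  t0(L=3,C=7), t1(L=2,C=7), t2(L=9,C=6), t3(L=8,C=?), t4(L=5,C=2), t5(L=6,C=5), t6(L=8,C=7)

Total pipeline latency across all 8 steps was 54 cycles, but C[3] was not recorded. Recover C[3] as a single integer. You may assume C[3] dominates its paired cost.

step 0 → dur = L[0]=3 = 3
step 1 → dur = max(L[1]=2, C[0]=7) = 7
step 2 → dur = max(L[2]=9, C[1]=7) = 9
step 3 → dur = max(L[3]=8, C[2]=6) = 8
step 4 → dur = max(L[4]=5, C[3]=?) = C[3]  (unknown; binding)
step 5 → dur = max(L[5]=6, C[4]=2) = 6
step 6 → dur = max(L[6]=8, C[5]=5) = 8
step 7 → dur = C[6]=7 = 7
sum of known step durations = 48
dur[4] = total - known = 54 - 48 = 6
C[3] is the binding max in step 4, so C[3] = dur[4] = 6

C[3] = 6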